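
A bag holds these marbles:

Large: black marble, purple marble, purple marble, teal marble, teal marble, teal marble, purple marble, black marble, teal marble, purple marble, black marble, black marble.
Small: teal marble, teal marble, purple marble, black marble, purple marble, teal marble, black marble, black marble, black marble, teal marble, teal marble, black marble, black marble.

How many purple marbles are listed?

6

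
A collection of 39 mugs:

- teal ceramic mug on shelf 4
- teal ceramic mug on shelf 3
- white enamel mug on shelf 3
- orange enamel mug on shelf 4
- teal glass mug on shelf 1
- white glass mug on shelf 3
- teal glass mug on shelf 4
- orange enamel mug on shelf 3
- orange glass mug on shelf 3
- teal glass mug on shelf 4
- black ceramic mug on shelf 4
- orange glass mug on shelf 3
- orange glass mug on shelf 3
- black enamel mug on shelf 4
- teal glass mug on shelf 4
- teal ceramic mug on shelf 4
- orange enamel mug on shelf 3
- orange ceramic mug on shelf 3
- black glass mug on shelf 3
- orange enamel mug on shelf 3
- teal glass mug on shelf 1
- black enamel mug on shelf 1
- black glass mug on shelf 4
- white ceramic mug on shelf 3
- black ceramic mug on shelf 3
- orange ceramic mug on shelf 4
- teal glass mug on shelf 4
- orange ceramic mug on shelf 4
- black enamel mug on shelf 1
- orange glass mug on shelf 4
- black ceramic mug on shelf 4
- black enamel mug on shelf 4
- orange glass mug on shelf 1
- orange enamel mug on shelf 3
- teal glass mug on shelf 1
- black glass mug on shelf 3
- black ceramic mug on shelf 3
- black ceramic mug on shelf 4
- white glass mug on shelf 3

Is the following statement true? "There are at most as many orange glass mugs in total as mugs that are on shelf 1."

orange glass mugs: 5.
mugs on shelf 1: 6.
The claim requires 5 ≤ 6, which holds.

True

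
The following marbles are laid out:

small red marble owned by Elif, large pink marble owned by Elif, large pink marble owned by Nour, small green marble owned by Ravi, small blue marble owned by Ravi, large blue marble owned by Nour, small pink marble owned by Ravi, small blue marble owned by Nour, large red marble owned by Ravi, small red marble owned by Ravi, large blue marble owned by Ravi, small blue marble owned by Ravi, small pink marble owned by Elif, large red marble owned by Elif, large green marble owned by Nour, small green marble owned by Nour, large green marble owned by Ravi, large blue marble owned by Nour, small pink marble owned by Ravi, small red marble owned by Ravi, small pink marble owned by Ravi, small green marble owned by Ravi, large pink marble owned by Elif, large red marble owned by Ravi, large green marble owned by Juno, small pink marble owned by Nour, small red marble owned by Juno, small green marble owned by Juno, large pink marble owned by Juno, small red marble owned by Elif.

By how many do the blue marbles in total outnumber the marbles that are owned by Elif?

0

blue marbles: 6.
marbles owned by Elif: 6.
6 − 6 = 0.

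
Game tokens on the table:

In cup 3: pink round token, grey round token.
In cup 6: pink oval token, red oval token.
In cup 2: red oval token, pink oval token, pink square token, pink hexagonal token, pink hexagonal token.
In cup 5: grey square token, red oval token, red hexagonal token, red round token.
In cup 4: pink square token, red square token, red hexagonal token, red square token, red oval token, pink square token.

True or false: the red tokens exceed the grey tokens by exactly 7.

True

red tokens: 9.
grey tokens: 2.
The claim requires 9 − 2 (= 7) to equal 7, which holds.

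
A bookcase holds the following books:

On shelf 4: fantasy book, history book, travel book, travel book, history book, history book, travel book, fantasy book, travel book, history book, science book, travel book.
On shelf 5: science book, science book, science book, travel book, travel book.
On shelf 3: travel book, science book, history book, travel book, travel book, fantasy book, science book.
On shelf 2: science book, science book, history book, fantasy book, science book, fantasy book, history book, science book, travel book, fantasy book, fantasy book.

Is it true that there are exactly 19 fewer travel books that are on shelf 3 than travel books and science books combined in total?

False

travel books on shelf 3: 3.
travel books: 11; science books: 10; combined: 11 + 10 = 21.
The claim requires 21 − 3 (= 18) to equal 19, which does not hold.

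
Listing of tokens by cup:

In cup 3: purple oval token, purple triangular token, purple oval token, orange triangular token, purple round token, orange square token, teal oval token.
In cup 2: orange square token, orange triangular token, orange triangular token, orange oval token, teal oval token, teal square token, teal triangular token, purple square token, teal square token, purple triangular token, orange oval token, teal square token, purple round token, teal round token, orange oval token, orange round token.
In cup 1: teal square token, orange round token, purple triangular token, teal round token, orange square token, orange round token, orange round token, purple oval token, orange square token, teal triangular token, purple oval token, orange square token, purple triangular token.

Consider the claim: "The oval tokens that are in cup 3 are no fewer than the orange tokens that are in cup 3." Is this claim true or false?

True

There are 3 oval tokens in cup 3.
There are 2 orange tokens in cup 3.
The claim requires 3 ≥ 2, which holds.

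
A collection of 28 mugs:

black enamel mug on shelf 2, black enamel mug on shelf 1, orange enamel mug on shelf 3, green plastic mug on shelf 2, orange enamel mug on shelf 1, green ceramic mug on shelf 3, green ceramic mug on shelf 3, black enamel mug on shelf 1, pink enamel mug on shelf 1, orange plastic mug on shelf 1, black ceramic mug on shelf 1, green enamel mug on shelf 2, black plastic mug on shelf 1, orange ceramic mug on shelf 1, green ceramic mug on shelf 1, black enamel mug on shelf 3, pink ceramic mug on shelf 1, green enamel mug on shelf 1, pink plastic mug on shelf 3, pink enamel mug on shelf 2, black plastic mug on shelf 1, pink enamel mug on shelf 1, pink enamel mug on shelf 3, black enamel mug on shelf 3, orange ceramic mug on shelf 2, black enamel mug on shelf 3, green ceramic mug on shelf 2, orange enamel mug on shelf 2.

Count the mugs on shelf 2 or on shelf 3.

on shelf 2: 7; on shelf 3: 8; together 7 + 8 = 15.

15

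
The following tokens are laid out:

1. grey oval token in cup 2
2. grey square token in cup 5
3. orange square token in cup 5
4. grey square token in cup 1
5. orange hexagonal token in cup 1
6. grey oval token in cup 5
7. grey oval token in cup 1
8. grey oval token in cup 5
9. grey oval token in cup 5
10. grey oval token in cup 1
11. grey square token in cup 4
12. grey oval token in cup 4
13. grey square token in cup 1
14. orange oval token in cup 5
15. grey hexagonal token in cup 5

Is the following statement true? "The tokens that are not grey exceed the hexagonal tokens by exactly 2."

False

tokens that are not grey: 3.
hexagonal tokens: 2.
The claim requires 3 − 2 (= 1) to equal 2, which does not hold.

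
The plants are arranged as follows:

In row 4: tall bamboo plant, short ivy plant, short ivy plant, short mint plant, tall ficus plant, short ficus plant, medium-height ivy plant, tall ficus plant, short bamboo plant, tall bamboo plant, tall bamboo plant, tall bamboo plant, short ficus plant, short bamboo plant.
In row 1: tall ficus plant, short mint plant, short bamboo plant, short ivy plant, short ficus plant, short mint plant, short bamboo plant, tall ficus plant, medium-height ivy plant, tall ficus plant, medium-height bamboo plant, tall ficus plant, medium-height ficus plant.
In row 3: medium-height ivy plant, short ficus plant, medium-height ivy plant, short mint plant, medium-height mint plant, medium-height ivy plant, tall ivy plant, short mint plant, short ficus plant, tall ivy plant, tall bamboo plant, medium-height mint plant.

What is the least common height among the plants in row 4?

Counts by height (restricted to plants in row 4): short 7, tall 6, medium-height 1.
The minimum is 1, held uniquely by medium-height.

medium-height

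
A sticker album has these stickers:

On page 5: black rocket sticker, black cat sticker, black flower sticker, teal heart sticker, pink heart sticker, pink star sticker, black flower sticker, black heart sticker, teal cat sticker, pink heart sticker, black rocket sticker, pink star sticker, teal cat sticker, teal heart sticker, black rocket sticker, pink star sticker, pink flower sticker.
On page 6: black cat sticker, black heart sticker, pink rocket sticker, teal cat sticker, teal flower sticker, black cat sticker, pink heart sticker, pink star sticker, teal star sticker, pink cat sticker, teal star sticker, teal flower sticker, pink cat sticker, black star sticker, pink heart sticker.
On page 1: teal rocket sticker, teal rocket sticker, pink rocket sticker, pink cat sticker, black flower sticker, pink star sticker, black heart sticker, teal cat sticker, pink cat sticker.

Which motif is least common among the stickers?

Counts by motif: cat 11, heart 9, star 8, rocket 7, flower 6.
The minimum is 6, held uniquely by flower.

flower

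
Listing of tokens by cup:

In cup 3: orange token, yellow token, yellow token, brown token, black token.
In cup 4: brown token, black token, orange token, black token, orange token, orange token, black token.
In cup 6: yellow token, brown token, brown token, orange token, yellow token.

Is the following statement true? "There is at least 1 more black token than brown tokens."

There are 4 black tokens.
There are 4 brown tokens.
The claim requires 4 − 4 = 0 ≥ 1, which does not hold.

False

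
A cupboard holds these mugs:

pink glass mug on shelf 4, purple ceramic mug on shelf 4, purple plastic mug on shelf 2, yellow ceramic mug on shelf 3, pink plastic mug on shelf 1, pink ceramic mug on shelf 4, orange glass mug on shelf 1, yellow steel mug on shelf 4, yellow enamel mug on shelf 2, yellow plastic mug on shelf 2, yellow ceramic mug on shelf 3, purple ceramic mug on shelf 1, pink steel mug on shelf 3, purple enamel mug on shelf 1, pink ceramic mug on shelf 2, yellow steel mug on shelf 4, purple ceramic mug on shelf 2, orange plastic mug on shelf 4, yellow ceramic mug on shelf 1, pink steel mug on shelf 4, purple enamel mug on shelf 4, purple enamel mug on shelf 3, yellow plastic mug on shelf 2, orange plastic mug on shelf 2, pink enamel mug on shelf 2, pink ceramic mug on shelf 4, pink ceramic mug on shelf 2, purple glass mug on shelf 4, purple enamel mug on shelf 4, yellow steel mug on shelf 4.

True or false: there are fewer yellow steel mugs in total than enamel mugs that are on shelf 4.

yellow steel mugs: 3.
enamel mugs on shelf 4: 2.
The claim requires 3 < 2, which does not hold.

False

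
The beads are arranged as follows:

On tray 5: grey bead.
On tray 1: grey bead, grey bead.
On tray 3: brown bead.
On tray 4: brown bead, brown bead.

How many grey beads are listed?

3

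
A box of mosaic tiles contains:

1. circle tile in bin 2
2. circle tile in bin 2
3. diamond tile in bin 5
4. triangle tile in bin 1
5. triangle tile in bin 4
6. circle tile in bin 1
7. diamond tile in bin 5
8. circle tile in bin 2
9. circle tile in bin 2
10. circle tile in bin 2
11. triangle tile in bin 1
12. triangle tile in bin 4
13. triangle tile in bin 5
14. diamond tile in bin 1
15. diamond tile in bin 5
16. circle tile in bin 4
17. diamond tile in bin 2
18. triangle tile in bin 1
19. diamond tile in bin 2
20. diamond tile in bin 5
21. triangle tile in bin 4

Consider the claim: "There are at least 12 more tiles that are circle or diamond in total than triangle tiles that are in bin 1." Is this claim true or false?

|tiles that are circle or diamond| = 14.
|triangle tiles in bin 1| = 3.
The claim requires 14 − 3 = 11 ≥ 12, which does not hold.

False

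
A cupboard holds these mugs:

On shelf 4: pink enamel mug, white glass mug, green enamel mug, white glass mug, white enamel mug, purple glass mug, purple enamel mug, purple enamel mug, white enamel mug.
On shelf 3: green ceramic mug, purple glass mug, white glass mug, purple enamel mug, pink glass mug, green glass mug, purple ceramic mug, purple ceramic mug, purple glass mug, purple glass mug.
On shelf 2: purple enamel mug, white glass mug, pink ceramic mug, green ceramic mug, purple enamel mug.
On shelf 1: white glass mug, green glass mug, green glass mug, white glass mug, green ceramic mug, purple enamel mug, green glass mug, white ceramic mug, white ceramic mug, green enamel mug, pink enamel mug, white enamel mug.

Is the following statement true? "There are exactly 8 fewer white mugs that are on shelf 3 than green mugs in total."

There is 1 white mug on shelf 3.
There are 9 green mugs.
The claim requires 9 − 1 (= 8) to equal 8, which holds.

True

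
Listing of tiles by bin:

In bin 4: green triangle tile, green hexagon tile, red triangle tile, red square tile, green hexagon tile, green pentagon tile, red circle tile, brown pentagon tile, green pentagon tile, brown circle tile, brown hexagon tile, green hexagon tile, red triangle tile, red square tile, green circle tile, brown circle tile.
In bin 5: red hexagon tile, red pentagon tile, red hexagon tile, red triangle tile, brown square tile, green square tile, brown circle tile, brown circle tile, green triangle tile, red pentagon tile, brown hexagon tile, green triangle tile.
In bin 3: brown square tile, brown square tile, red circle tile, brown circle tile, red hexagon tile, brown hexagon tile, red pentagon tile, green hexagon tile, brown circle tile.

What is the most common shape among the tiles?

hexagon

Counts by shape: hexagon 10, circle 9, triangle 6, pentagon 6, square 6.
The maximum is 10, held uniquely by hexagon.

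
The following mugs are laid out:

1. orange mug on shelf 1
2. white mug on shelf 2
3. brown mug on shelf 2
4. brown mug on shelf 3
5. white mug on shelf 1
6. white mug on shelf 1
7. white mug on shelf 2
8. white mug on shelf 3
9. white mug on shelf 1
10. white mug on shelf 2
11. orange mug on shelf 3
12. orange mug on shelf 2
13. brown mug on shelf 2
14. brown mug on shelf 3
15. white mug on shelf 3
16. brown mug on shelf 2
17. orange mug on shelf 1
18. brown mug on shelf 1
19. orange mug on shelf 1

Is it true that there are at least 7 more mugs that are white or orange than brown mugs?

There are 13 mugs that are white or orange.
There are 6 brown mugs.
The claim requires 13 − 6 = 7 ≥ 7, which holds.

True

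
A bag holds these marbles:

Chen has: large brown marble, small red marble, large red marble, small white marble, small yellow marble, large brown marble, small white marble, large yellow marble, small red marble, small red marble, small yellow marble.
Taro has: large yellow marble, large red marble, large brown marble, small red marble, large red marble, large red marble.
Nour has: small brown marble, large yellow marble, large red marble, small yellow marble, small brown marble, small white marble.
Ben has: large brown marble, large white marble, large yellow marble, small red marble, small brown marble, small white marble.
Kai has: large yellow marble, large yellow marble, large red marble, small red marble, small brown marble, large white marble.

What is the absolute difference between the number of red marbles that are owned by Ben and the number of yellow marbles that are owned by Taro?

0

red marbles owned by Ben: 1. yellow marbles owned by Taro: 1.
|1 − 1| = 1 − 1 = 0.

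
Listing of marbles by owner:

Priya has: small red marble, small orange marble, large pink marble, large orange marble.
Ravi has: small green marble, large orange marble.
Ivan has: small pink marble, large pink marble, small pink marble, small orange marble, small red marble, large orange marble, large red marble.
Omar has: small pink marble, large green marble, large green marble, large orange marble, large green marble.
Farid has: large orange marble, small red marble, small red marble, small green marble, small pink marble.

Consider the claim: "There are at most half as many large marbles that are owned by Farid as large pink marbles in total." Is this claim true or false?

True

Count of large marbles owned by Farid: 1.
There are 2 large pink marbles.
The claim requires 2 × 1 = 2 ≤ 2, which holds.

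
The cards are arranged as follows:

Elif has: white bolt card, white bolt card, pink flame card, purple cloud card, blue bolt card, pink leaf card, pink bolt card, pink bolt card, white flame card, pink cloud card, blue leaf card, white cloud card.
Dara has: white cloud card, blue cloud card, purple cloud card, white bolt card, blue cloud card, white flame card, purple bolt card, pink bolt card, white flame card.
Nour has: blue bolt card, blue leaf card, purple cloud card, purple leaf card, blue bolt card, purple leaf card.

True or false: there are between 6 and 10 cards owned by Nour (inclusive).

|cards owned by Nour| = 6.
The claim requires 6 ≤ 6 ≤ 10, which holds.

True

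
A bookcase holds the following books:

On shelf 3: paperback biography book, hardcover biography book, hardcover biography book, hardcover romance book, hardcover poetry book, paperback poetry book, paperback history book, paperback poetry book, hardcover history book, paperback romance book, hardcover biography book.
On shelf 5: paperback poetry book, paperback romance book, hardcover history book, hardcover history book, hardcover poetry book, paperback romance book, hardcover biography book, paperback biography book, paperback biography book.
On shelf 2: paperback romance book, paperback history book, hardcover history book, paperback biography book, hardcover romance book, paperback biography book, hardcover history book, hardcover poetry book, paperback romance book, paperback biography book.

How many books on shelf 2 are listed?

10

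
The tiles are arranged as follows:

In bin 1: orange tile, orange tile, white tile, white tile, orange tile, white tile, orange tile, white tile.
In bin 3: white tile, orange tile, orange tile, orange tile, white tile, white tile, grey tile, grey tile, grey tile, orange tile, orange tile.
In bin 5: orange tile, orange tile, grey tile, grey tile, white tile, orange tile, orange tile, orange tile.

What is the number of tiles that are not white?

Total tiles: 27; with the excluded value: 8; remaining 27 − 8 = 19.

19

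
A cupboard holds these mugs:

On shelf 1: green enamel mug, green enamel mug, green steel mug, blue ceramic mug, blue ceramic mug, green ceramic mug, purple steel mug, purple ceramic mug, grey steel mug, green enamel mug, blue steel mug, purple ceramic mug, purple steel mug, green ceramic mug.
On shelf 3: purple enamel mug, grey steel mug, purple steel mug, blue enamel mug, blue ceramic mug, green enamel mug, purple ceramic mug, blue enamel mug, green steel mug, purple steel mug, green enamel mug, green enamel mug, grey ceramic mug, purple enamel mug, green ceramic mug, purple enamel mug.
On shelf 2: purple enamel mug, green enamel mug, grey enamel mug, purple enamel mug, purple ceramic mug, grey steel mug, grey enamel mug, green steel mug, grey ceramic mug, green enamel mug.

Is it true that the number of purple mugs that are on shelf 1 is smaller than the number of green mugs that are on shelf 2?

purple mugs on shelf 1: 4.
green mugs on shelf 2: 3.
The claim requires 4 < 3, which does not hold.

False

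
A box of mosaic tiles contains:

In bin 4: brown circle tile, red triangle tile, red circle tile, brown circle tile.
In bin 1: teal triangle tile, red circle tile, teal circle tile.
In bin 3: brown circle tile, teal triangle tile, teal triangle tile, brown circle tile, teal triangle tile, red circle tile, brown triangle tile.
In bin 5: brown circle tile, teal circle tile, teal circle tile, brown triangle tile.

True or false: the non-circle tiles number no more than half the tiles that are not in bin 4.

True

There are 7 non-circle tiles.
There are 14 tiles that are not in bin 4.
The claim requires 2 × 7 = 14 ≤ 14, which holds.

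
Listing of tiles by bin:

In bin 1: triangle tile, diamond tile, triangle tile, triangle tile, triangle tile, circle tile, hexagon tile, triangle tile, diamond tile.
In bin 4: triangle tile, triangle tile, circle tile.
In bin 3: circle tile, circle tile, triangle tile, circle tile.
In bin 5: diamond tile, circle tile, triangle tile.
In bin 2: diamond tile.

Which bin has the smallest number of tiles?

Counts by bin: bin 1→9, bin 3→4, bin 4→3, bin 5→3, bin 2→1.
The minimum is 1, held uniquely by bin 2.

bin 2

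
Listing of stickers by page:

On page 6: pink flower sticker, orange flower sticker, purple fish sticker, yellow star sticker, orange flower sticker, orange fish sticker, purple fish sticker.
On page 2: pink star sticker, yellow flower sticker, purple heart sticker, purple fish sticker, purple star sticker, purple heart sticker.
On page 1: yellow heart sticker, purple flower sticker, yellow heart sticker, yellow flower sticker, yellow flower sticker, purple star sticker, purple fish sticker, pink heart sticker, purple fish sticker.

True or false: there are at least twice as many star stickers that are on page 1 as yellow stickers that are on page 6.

False

There is 1 star sticker on page 1.
There is 1 yellow sticker on page 6.
The claim requires 1 ≥ 2 × 1 = 2, which does not hold.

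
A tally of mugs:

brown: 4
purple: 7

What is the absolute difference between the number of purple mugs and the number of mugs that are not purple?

purple mugs: 7. mugs that are not purple: 4.
|7 − 4| = 7 − 4 = 3.

3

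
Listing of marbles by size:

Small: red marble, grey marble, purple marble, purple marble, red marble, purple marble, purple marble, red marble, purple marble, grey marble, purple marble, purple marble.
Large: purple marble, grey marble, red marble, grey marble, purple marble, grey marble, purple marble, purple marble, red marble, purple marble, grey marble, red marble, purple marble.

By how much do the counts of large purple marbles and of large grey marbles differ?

2

large purple marbles: 6. large grey marbles: 4.
|6 − 4| = 6 − 4 = 2.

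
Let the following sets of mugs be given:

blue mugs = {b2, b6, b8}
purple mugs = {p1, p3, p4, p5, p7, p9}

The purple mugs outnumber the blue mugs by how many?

purple mugs: 6.
blue mugs: 3.
6 − 3 = 3.

3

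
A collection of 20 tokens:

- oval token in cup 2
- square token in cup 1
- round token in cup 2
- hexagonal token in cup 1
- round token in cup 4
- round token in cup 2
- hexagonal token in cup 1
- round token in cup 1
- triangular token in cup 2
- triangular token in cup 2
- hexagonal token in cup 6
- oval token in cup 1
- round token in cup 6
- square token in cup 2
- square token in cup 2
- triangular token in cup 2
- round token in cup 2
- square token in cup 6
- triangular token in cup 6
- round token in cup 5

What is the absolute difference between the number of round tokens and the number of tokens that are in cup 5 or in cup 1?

round tokens: 7. tokens in cup 5 or in cup 1: 6.
|7 − 6| = 7 − 6 = 1.

1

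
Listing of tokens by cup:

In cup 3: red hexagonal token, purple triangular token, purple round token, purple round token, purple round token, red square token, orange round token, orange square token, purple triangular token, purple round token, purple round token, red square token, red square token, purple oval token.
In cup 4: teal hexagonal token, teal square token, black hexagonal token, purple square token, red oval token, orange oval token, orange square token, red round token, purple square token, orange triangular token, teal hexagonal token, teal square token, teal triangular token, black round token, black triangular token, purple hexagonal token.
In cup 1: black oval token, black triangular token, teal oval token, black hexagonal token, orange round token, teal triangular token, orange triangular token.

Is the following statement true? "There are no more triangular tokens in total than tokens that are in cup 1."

|triangular tokens| = 8.
|tokens in cup 1| = 7.
The claim requires 8 ≤ 7, which does not hold.

False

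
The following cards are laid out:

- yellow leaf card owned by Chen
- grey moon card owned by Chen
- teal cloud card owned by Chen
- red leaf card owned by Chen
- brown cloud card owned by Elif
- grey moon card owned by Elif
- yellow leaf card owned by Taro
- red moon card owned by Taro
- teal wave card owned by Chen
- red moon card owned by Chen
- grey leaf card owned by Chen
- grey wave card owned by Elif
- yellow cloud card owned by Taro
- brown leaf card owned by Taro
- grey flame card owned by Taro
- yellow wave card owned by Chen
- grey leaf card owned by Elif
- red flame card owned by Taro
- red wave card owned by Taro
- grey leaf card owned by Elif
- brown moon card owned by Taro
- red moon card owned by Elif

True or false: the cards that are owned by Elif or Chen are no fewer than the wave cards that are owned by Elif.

cards owned by Elif or Chen: 14.
wave cards owned by Elif: 1.
The claim requires 14 ≥ 1, which holds.

True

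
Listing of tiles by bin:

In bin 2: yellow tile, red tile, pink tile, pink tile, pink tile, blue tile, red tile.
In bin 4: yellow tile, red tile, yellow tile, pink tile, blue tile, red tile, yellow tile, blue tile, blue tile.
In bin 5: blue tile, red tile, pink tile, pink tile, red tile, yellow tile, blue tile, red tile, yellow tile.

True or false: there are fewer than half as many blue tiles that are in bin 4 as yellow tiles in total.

There are 3 blue tiles in bin 4.
There are 6 yellow tiles.
The claim requires 2 × 3 = 6 < 6, which does not hold.

False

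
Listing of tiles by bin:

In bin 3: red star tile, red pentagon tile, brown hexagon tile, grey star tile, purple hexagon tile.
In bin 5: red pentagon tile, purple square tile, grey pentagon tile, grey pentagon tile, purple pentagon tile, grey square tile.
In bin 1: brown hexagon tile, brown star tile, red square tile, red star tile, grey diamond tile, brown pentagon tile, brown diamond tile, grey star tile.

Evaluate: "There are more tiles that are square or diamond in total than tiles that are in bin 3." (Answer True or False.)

False

There are 5 tiles that are square or diamond.
There are 5 tiles in bin 3.
The claim requires 5 > 5, which does not hold.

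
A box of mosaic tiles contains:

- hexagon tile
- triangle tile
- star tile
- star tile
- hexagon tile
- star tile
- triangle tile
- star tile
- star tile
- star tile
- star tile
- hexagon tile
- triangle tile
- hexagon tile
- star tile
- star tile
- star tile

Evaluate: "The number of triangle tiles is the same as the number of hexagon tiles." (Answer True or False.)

There are 3 triangle tiles.
There are 4 hexagon tiles.
The claim requires 3 = 4, which does not hold.

False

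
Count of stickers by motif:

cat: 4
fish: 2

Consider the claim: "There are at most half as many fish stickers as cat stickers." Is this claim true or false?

|fish stickers| = 2.
|cat stickers| = 4.
The claim requires 2 × 2 = 4 ≤ 4, which holds.

True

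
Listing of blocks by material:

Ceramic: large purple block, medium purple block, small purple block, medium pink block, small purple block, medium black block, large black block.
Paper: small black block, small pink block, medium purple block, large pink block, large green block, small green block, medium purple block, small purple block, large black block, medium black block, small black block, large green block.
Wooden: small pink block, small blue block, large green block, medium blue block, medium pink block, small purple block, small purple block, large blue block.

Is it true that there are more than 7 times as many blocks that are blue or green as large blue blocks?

False

|blocks that are blue or green| = 7.
|large blue blocks| = 1.
The claim requires 7 > 7 × 1 = 7, which does not hold.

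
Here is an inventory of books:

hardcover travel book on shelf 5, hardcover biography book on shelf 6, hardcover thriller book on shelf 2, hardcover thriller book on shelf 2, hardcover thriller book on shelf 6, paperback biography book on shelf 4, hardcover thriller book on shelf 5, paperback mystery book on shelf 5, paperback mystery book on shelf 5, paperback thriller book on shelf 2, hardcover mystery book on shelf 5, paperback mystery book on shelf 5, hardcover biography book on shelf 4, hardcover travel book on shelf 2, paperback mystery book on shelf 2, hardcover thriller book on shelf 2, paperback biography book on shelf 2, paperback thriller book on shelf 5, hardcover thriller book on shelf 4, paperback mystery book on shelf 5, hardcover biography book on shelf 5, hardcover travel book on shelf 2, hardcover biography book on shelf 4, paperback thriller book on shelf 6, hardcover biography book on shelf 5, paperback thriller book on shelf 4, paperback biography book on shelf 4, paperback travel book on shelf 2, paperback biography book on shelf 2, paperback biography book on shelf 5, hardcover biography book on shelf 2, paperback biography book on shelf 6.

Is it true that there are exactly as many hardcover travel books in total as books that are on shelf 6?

False

|hardcover travel books| = 3.
|books on shelf 6| = 4.
The claim requires 3 = 4, which does not hold.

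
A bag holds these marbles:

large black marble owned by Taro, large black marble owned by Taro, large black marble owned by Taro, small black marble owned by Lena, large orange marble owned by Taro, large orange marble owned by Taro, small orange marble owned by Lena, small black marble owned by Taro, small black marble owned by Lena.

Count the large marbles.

5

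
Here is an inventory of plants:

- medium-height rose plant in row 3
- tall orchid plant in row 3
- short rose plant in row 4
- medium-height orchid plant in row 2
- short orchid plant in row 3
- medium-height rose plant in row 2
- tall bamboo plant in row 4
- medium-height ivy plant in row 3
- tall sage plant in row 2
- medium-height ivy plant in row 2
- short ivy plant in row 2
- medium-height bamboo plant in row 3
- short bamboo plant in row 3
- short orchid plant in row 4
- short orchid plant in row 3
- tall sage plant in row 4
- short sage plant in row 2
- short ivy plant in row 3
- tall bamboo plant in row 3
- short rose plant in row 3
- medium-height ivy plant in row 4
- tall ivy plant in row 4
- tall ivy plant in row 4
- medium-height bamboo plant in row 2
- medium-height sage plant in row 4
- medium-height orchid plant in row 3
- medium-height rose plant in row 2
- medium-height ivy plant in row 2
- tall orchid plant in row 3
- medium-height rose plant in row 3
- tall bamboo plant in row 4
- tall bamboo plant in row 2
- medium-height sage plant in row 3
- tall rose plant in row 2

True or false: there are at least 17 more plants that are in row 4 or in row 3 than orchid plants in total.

False

plants in row 4 or in row 3: 23.
orchid plants: 7.
The claim requires 23 − 7 = 16 ≥ 17, which does not hold.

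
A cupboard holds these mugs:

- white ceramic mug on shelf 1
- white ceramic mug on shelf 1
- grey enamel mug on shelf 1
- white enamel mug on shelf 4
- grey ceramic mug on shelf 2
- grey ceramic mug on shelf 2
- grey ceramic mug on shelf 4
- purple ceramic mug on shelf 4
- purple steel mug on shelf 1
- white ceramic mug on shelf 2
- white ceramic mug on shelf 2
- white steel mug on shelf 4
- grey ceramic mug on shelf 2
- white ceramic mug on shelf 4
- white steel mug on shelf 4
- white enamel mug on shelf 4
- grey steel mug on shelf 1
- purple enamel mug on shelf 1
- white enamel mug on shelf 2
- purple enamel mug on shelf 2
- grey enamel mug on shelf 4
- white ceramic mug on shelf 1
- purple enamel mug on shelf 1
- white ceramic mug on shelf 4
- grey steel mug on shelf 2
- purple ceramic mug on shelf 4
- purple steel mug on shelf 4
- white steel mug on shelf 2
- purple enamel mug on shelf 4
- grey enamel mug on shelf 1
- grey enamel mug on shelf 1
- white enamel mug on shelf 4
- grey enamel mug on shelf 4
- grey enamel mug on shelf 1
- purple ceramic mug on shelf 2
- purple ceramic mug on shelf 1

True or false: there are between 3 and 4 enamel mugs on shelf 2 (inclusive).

enamel mugs on shelf 2: 2.
The claim requires 3 ≤ 2 ≤ 4, which does not hold.

False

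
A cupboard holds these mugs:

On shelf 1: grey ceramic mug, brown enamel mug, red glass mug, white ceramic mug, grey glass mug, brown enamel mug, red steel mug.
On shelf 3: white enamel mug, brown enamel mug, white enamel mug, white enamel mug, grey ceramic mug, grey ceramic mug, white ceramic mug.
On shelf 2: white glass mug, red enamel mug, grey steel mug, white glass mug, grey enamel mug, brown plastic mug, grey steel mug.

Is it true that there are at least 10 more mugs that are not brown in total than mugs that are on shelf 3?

True

|mugs that are not brown| = 17.
|mugs on shelf 3| = 7.
The claim requires 17 − 7 = 10 ≥ 10, which holds.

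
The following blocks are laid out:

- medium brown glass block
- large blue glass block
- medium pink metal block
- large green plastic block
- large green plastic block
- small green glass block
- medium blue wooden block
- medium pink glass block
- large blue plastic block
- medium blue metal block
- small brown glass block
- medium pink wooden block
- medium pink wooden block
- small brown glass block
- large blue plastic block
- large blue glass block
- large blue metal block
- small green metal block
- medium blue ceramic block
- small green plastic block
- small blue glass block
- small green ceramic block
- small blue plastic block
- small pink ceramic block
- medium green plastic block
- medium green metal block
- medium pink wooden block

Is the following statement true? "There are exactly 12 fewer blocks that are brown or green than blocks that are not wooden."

True

blocks that are brown or green: 11.
blocks that are not wooden: 23.
The claim requires 23 − 11 (= 12) to equal 12, which holds.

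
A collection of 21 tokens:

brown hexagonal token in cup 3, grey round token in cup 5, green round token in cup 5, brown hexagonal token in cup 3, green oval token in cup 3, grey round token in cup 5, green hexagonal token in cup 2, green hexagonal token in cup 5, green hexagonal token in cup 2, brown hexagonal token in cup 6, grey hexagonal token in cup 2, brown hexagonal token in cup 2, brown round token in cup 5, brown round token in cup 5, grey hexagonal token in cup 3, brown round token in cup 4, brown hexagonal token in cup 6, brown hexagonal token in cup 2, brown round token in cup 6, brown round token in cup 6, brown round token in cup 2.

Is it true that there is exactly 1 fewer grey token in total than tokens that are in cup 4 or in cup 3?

|grey tokens| = 4.
|tokens in cup 4 or in cup 3| = 5.
The claim requires 5 − 4 (= 1) to equal 1, which holds.

True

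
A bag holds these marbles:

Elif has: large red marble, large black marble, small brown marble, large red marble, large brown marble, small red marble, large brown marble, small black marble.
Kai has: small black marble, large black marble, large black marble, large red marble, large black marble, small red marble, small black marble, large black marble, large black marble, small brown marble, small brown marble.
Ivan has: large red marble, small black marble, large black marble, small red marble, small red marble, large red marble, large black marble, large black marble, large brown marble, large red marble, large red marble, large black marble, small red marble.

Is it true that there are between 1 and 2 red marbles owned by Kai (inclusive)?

red marbles owned by Kai: 2.
The claim requires 1 ≤ 2 ≤ 2, which holds.

True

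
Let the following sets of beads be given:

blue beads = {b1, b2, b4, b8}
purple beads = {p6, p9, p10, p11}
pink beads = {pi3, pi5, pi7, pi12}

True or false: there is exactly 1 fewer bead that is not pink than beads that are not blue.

False

There are 8 beads that are not pink.
There are 8 beads that are not blue.
The claim requires 8 − 8 (= 0) to equal 1, which does not hold.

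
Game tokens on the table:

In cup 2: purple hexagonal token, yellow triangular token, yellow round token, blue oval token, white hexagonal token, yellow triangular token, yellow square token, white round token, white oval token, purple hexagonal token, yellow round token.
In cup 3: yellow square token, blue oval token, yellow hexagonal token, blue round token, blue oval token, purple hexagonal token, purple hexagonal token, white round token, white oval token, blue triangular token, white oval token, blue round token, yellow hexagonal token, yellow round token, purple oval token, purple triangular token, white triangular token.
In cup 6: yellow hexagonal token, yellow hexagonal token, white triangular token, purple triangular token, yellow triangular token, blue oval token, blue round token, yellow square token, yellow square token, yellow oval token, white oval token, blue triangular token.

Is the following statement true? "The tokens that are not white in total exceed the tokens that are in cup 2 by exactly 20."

tokens that are not white: 31.
tokens in cup 2: 11.
The claim requires 31 − 11 (= 20) to equal 20, which holds.

True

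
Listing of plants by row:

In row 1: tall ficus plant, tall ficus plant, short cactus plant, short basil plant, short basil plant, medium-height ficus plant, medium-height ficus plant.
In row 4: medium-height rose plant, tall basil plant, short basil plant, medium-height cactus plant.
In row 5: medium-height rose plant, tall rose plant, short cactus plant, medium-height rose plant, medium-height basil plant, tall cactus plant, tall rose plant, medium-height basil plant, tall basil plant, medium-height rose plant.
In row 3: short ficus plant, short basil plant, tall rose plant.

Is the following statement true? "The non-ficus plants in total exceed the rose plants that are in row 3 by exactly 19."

|non-ficus plants| = 19.
|rose plants in row 3| = 1.
The claim requires 19 − 1 (= 18) to equal 19, which does not hold.

False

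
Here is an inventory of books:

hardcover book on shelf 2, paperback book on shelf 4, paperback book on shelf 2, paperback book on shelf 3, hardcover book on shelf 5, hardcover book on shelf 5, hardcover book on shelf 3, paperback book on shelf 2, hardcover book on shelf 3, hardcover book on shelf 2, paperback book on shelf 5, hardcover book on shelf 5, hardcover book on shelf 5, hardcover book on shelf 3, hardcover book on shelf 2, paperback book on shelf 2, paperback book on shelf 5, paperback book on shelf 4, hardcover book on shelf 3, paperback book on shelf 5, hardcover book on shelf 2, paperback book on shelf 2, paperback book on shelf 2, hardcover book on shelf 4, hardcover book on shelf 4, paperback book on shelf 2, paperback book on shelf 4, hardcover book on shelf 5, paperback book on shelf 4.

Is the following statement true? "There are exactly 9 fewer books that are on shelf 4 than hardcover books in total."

True

books on shelf 4: 6.
hardcover books: 15.
The claim requires 15 − 6 (= 9) to equal 9, which holds.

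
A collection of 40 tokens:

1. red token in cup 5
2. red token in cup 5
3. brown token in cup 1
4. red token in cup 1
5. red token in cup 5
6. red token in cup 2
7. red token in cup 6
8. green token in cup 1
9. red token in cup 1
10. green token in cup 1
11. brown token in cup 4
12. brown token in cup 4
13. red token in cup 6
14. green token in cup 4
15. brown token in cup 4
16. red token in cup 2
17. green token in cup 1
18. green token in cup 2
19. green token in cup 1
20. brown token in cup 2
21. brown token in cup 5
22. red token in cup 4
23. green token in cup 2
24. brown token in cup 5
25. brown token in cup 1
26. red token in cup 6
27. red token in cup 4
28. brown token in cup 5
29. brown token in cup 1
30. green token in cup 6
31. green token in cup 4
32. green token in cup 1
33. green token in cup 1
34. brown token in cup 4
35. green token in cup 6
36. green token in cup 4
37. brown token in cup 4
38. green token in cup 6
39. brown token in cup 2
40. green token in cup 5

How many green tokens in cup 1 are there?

6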